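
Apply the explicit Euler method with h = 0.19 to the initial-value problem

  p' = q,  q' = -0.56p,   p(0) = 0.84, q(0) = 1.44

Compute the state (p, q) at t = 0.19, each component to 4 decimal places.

1.1136, 1.3506

Euler on (p,q): p_{n+1} = p_n + h·p', q_{n+1} = q_n + h·q'.
0.000000: (0.840000, 1.440000); f=(1.440000, -0.470400) → (1.113600, 1.350624)
(p(0.19), q(0.19)) ≈ (1.1136, 1.3506)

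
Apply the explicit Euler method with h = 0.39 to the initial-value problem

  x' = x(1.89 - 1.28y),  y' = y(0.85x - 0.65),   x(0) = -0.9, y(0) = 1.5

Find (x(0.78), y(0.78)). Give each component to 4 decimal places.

Euler on (x,y): x_{n+1} = x_n + h·x', y_{n+1} = y_n + h·y'.
0.000000: (-0.900000, 1.500000); f=(0.027000, -2.122500) → (-0.889470, 0.672225)
0.390000: (-0.889470, 0.672225); f=(-0.915756, -0.945182) → (-1.246615, 0.303604)
(x(0.78), y(0.78)) ≈ (-1.2466, 0.3036)

-1.2466, 0.3036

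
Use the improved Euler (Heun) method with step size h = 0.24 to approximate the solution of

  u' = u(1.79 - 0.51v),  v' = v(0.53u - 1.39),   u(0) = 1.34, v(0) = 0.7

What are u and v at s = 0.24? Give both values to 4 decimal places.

1.8927, 0.6123

Heun on (u,v): k1 = f(s_n, state_n); k2 = f(s_n + h, state_n + h·k1); state_{n+1} = state_n + (h/2)·(k1 + k2).
0.000000: (1.340000, 0.700000)
  k1 = (1.920220, -0.475860)
  predictor → (1.800853, 0.585794)
  k2 = (2.685513, -0.255141)
  → (1.892688, 0.612280)
(u(0.24), v(0.24)) ≈ (1.8927, 0.6123)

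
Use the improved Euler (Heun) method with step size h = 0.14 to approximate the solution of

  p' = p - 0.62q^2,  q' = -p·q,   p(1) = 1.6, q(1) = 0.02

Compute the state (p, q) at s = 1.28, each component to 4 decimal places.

Heun on (p,q): k1 = f(s_n, state_n); k2 = f(s_n + h, state_n + h·k1); state_{n+1} = state_n + (h/2)·(k1 + k2).
1.000000: (1.600000, 0.020000)
  k1 = (1.599752, -0.032000)
  predictor → (1.823965, 0.015520)
  k2 = (1.823816, -0.028308)
  → (1.839650, 0.015778)
1.140000: (1.839650, 0.015778)
  k1 = (1.839495, -0.029027)
  predictor → (2.097179, 0.011715)
  k2 = (2.097094, -0.024568)
  → (2.115211, 0.012027)
(p(1.28), q(1.28)) ≈ (2.1152, 0.0120)

2.1152, 0.0120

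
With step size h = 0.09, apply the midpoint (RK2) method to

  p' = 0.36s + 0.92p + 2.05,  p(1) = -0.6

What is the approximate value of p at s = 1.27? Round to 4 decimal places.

-0.0171

Midpoint: k1 = f(s_n, p_n); k2 = f(s_n + h/2, p_n + (h/2)·k1); p_{n+1} = p_n + h·k2.
s=1.000000, p=-0.600000:
  k1 = f(1.000000, -0.600000) = 1.858000
  k2 = f(1.045000, -0.516390) = 1.951121
  p ← -0.600000 + 0.09·1.951121 = -0.424399
s=1.090000, p=-0.424399:
  k1 = f(1.090000, -0.424399) = 2.051953
  k2 = f(1.135000, -0.332061) = 2.153104
  p ← -0.424399 + 0.09·2.153104 = -0.230620
s=1.180000, p=-0.230620:
  k1 = f(1.180000, -0.230620) = 2.262630
  k2 = f(1.225000, -0.128801) = 2.372503
  p ← -0.230620 + 0.09·2.372503 = -0.017095
p(1.27) ≈ -0.0171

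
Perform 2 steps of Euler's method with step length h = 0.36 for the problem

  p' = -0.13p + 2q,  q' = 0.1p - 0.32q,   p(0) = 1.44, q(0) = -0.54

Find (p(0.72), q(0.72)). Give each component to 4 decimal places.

Euler on (p,q): p_{n+1} = p_n + h·p', q_{n+1} = q_n + h·q'.
0.000000: (1.440000, -0.540000); f=(-1.267200, 0.316800) → (0.983808, -0.425952)
0.360000: (0.983808, -0.425952); f=(-0.979799, 0.234685) → (0.631080, -0.341465)
(p(0.72), q(0.72)) ≈ (0.6311, -0.3415)

0.6311, -0.3415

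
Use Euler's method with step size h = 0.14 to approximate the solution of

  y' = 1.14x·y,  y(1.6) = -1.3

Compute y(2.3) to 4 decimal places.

Euler: y_{n+1} = y_n + h·f(x_n, y_n).
x=1.600000, y=-1.300000: f=-2.371200 → y ← -1.300000 + 0.14·(-2.371200) = -1.631968
x=1.740000, y=-1.631968: f=-3.237172 → y ← -1.631968 + 0.14·(-3.237172) = -2.085172
x=1.880000, y=-2.085172: f=-4.468941 → y ← -2.085172 + 0.14·(-4.468941) = -2.710824
x=2.020000, y=-2.710824: f=-6.242485 → y ← -2.710824 + 0.14·(-6.242485) = -3.584772
x=2.160000, y=-3.584772: f=-8.827142 → y ← -3.584772 + 0.14·(-8.827142) = -4.820571
y(2.3) ≈ -4.8206

-4.8206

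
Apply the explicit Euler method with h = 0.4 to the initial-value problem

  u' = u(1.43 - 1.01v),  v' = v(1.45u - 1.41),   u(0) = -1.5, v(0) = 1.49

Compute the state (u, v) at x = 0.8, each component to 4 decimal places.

Euler on (u,v): u_{n+1} = u_n + h·u', v_{n+1} = v_n + h·v'.
0.000000: (-1.500000, 1.490000); f=(0.112350, -5.341650) → (-1.455060, -0.646660)
0.400000: (-1.455060, -0.646660); f=(-3.031074, 2.276138) → (-2.667490, 0.263795)
(u(0.8), v(0.8)) ≈ (-2.6675, 0.2638)

-2.6675, 0.2638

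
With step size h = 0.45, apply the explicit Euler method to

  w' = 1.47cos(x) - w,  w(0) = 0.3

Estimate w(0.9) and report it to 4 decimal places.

Euler: w_{n+1} = w_n + h·f(x_n, w_n).
x=0.000000, w=0.300000: f=1.170000 → w ← 0.300000 + 0.45·1.170000 = 0.826500
x=0.450000, w=0.826500: f=0.497157 → w ← 0.826500 + 0.45·0.497157 = 1.050221
w(0.9) ≈ 1.0502

1.0502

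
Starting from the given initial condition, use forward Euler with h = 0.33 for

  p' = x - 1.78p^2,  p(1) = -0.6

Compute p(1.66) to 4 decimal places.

-0.1787

Euler: p_{n+1} = p_n + h·f(x_n, p_n).
x=1.000000, p=-0.600000: f=0.359200 → p ← -0.600000 + 0.33·0.359200 = -0.481464
x=1.330000, p=-0.481464: f=0.917383 → p ← -0.481464 + 0.33·0.917383 = -0.178728
p(1.66) ≈ -0.1787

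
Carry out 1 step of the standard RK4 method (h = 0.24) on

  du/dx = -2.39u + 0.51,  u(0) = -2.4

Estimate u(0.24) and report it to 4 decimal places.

-1.2605

RK4: k1 = f(x_n, u_n); k2 = f(x_n + h/2, u_n + (h/2)·k1); k3 = f(x_n + h/2, u_n + (h/2)·k2); k4 = f(x_n + h, u_n + h·k3); u_{n+1} = u_n + (h/6)·(k1 + 2k2 + 2k3 + k4).
x=0.000000, u=-2.400000:
  k1 = f(0.000000, -2.400000) = 6.246000
  k2 = f(0.120000, -1.650480) = 4.454647
  k3 = f(0.120000, -1.865442) = 4.968407
  k4 = f(0.240000, -1.207582) = 3.396122
  u ← -2.400000 + (0.24/6)·(k1 + 2k2 + 2k3 + k4) = -1.260471
u(0.24) ≈ -1.2605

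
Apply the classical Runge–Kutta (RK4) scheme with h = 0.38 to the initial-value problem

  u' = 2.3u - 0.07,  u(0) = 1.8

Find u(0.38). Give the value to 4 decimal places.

RK4: k1 = f(x_n, u_n); k2 = f(x_n + h/2, u_n + (h/2)·k1); k3 = f(x_n + h/2, u_n + (h/2)·k2); k4 = f(x_n + h, u_n + h·k3); u_{n+1} = u_n + (h/6)·(k1 + 2k2 + 2k3 + k4).
x=0.000000, u=1.800000:
  k1 = f(0.000000, 1.800000) = 4.070000
  k2 = f(0.190000, 2.573300) = 5.848590
  k3 = f(0.190000, 2.911232) = 6.625834
  k4 = f(0.380000, 4.317817) = 9.860979
  u ← 1.800000 + (0.38/6)·(k1 + 2k2 + 2k3 + k4) = 4.262389
u(0.38) ≈ 4.2624

4.2624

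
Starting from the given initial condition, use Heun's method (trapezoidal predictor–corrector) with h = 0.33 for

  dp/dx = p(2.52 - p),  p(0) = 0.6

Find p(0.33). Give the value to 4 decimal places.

1.0391

Heun: k1 = f(x_n, p_n); k2 = f(x_n + h, p_n + h·k1); p_{n+1} = p_n + (h/2)·(k1 + k2).
x=0.000000, p=0.600000:
  k1 = f(0.000000, 0.600000) = 1.152000
  k2 = f(0.330000, 0.980160) = 1.509290
  p ← 0.600000 + (0.33/2)·(1.152000 + 1.509290) = 1.039113
p(0.33) ≈ 1.0391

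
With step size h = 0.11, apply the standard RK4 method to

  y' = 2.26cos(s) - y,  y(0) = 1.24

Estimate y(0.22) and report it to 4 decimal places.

1.4376

RK4: k1 = f(s_n, y_n); k2 = f(s_n + h/2, y_n + (h/2)·k1); k3 = f(s_n + h/2, y_n + (h/2)·k2); k4 = f(s_n + h, y_n + h·k3); y_{n+1} = y_n + (h/6)·(k1 + 2k2 + 2k3 + k4).
s=0.000000, y=1.240000:
  k1 = f(0.000000, 1.240000) = 1.020000
  k2 = f(0.055000, 1.296100) = 0.960483
  k3 = f(0.055000, 1.292827) = 0.963756
  k4 = f(0.110000, 1.346013) = 0.900328
  y ← 1.240000 + (0.11/6)·(k1 + 2k2 + 2k3 + k4) = 1.345761
s=0.110000, y=1.345761:
  k1 = f(0.110000, 1.345761) = 0.900579
  k2 = f(0.165000, 1.395293) = 0.834012
  k3 = f(0.165000, 1.391632) = 0.837673
  k4 = f(0.220000, 1.437905) = 0.767623
  y ← 1.345761 + (0.11/6)·(k1 + 2k2 + 2k3 + k4) = 1.437640
y(0.22) ≈ 1.4376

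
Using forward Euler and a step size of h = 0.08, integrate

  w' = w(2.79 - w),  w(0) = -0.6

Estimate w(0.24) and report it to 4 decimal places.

Euler: w_{n+1} = w_n + h·f(t_n, w_n).
t=0.000000, w=-0.600000: f=-2.034000 → w ← -0.600000 + 0.08·(-2.034000) = -0.762720
t=0.080000, w=-0.762720: f=-2.709731 → w ← -0.762720 + 0.08·(-2.709731) = -0.979498
t=0.160000, w=-0.979498: f=-3.692218 → w ← -0.979498 + 0.08·(-3.692218) = -1.274876
w(0.24) ≈ -1.2749

-1.2749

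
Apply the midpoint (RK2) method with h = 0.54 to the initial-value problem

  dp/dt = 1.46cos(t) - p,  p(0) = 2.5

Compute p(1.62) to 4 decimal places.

1.0476

Midpoint: k1 = f(t_n, p_n); k2 = f(t_n + h/2, p_n + (h/2)·k1); p_{n+1} = p_n + h·k2.
t=0.000000, p=2.500000:
  k1 = f(0.000000, 2.500000) = -1.040000
  k2 = f(0.270000, 2.219200) = -0.812094
  p ← 2.500000 + 0.54·(-0.812094) = 2.061469
t=0.540000, p=2.061469:
  k1 = f(0.540000, 2.061469) = -0.809214
  k2 = f(0.810000, 1.842981) = -0.836313
  p ← 2.061469 + 0.54·(-0.836313) = 1.609860
t=1.080000, p=1.609860:
  k1 = f(1.080000, 1.609860) = -0.921720
  k2 = f(1.350000, 1.360995) = -1.041245
  p ← 1.609860 + 0.54·(-1.041245) = 1.047587
p(1.62) ≈ 1.0476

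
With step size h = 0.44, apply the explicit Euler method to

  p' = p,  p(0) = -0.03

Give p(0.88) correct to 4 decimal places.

-0.0622

Euler: p_{n+1} = p_n + h·f(t_n, p_n).
t=0.000000, p=-0.030000: f=-0.030000 → p ← -0.030000 + 0.44·(-0.030000) = -0.043200
t=0.440000, p=-0.043200: f=-0.043200 → p ← -0.043200 + 0.44·(-0.043200) = -0.062208
p(0.88) ≈ -0.0622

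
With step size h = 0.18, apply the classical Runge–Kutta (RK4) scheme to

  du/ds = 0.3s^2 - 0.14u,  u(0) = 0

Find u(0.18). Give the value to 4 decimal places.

0.0006

RK4: k1 = f(s_n, u_n); k2 = f(s_n + h/2, u_n + (h/2)·k1); k3 = f(s_n + h/2, u_n + (h/2)·k2); k4 = f(s_n + h, u_n + h·k3); u_{n+1} = u_n + (h/6)·(k1 + 2k2 + 2k3 + k4).
s=0.000000, u=0.000000:
  k1 = f(0.000000, 0.000000) = 0.000000
  k2 = f(0.090000, 0.000000) = 0.002430
  k3 = f(0.090000, 0.000219) = 0.002399
  k4 = f(0.180000, 0.000432) = 0.009660
  u ← 0.000000 + (0.18/6)·(k1 + 2k2 + 2k3 + k4) = 0.000580
u(0.18) ≈ 0.0006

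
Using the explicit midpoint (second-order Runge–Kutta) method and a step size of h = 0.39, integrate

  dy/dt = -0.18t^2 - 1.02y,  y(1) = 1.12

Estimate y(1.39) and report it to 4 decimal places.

0.6768

Midpoint: k1 = f(t_n, y_n); k2 = f(t_n + h/2, y_n + (h/2)·k1); y_{n+1} = y_n + h·k2.
t=1.000000, y=1.120000:
  k1 = f(1.000000, 1.120000) = -1.322400
  k2 = f(1.195000, 0.862132) = -1.136419
  y ← 1.120000 + 0.39·(-1.136419) = 0.676797
y(1.39) ≈ 0.6768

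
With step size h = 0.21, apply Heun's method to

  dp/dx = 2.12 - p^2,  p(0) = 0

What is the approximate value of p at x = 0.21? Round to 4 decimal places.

Heun: k1 = f(x_n, p_n); k2 = f(x_n + h, p_n + h·k1); p_{n+1} = p_n + (h/2)·(k1 + k2).
x=0.000000, p=0.000000:
  k1 = f(0.000000, 0.000000) = 2.120000
  k2 = f(0.210000, 0.445200) = 1.921797
  p ← 0.000000 + (0.21/2)·(2.120000 + 1.921797) = 0.424389
p(0.21) ≈ 0.4244

0.4244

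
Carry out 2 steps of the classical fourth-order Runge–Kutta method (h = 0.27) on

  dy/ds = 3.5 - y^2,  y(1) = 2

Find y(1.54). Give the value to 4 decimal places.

1.8882

RK4: k1 = f(s_n, y_n); k2 = f(s_n + h/2, y_n + (h/2)·k1); k3 = f(s_n + h/2, y_n + (h/2)·k2); k4 = f(s_n + h, y_n + h·k3); y_{n+1} = y_n + (h/6)·(k1 + 2k2 + 2k3 + k4).
s=1.000000, y=2.000000:
  k1 = f(1.000000, 2.000000) = -0.500000
  k2 = f(1.135000, 1.932500) = -0.234556
  k3 = f(1.135000, 1.968335) = -0.374342
  k4 = f(1.270000, 1.898928) = -0.105926
  y ← 2.000000 + (0.27/6)·(k1 + 2k2 + 2k3 + k4) = 1.917932
s=1.270000, y=1.917932:
  k1 = f(1.270000, 1.917932) = -0.178465
  k2 = f(1.405000, 1.893840) = -0.086629
  k3 = f(1.405000, 1.906238) = -0.133742
  k4 = f(1.540000, 1.881822) = -0.041255
  y ← 1.917932 + (0.27/6)·(k1 + 2k2 + 2k3 + k4) = 1.888212
y(1.54) ≈ 1.8882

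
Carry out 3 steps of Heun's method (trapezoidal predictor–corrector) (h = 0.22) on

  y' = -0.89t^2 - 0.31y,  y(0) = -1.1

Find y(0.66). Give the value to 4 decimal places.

-0.9829

Heun: k1 = f(t_n, y_n); k2 = f(t_n + h, y_n + h·k1); y_{n+1} = y_n + (h/2)·(k1 + k2).
t=0.000000, y=-1.100000:
  k1 = f(0.000000, -1.100000) = 0.341000
  k2 = f(0.220000, -1.024980) = 0.274668
  y ← -1.100000 + (0.22/2)·(0.341000 + 0.274668) = -1.032277
t=0.220000, y=-1.032277:
  k1 = f(0.220000, -1.032277) = 0.276930
  k2 = f(0.440000, -0.971352) = 0.128815
  y ← -1.032277 + (0.22/2)·(0.276930 + 0.128815) = -0.987645
t=0.440000, y=-0.987645:
  k1 = f(0.440000, -0.987645) = 0.133866
  k2 = f(0.660000, -0.958194) = -0.090644
  y ← -0.987645 + (0.22/2)·(0.133866 + (-0.090644)) = -0.982890
y(0.66) ≈ -0.9829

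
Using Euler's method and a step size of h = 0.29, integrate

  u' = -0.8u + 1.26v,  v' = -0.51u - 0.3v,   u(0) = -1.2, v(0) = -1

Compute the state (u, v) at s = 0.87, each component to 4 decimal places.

Euler on (u,v): u_{n+1} = u_n + h·u', v_{n+1} = v_n + h·v'.
0.000000: (-1.200000, -1.000000); f=(-0.300000, 0.912000) → (-1.287000, -0.735520)
0.290000: (-1.287000, -0.735520); f=(0.102845, 0.877026) → (-1.257175, -0.481182)
0.580000: (-1.257175, -0.481182); f=(0.399450, 0.785514) → (-1.141334, -0.253383)
(u(0.87), v(0.87)) ≈ (-1.1413, -0.2534)

-1.1413, -0.2534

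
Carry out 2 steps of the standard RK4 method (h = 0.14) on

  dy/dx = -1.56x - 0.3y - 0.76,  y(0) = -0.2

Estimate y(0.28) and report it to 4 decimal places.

RK4: k1 = f(x_n, y_n); k2 = f(x_n + h/2, y_n + (h/2)·k1); k3 = f(x_n + h/2, y_n + (h/2)·k2); k4 = f(x_n + h, y_n + h·k3); y_{n+1} = y_n + (h/6)·(k1 + 2k2 + 2k3 + k4).
x=0.000000, y=-0.200000:
  k1 = f(0.000000, -0.200000) = -0.700000
  k2 = f(0.070000, -0.249000) = -0.794500
  k3 = f(0.070000, -0.255615) = -0.792516
  k4 = f(0.140000, -0.310952) = -0.885114
  y ← -0.200000 + (0.14/6)·(k1 + 2k2 + 2k3 + k4) = -0.311047
x=0.140000, y=-0.311047:
  k1 = f(0.140000, -0.311047) = -0.885086
  k2 = f(0.210000, -0.373003) = -0.975699
  k3 = f(0.210000, -0.379346) = -0.973796
  k4 = f(0.280000, -0.447378) = -1.062587
  y ← -0.311047 + (0.14/6)·(k1 + 2k2 + 2k3 + k4) = -0.447469
y(0.28) ≈ -0.4475

-0.4475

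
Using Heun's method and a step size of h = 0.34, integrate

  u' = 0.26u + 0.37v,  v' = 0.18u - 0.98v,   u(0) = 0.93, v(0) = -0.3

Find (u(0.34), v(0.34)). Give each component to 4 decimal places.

0.9863, -0.1679

Heun on (u,v): k1 = f(x_n, state_n); k2 = f(x_n + h, state_n + h·k1); state_{n+1} = state_n + (h/2)·(k1 + k2).
0.000000: (0.930000, -0.300000)
  k1 = (0.130800, 0.461400)
  predictor → (0.974472, -0.143124)
  k2 = (0.200407, 0.315666)
  → (0.986305, -0.167899)
(u(0.34), v(0.34)) ≈ (0.9863, -0.1679)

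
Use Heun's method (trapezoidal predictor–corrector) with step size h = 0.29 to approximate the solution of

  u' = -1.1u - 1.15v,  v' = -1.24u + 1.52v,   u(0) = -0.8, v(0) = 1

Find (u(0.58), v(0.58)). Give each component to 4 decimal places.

-1.4551, 3.4177

Heun on (u,v): k1 = f(t_n, state_n); k2 = f(t_n + h, state_n + h·k1); state_{n+1} = state_n + (h/2)·(k1 + k2).
0.000000: (-0.800000, 1.000000)
  k1 = (-0.270000, 2.512000)
  predictor → (-0.878300, 1.728480)
  k2 = (-1.021622, 3.716382)
  → (-0.987285, 1.903115)
0.290000: (-0.987285, 1.903115)
  k1 = (-1.102569, 4.116969)
  predictor → (-1.307030, 3.097036)
  k2 = (-2.123859, 6.328213)
  → (-1.455117, 3.417667)
(u(0.58), v(0.58)) ≈ (-1.4551, 3.4177)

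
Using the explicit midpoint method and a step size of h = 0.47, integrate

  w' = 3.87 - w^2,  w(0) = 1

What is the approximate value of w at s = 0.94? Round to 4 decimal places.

Midpoint: k1 = f(s_n, w_n); k2 = f(s_n + h/2, w_n + (h/2)·k1); w_{n+1} = w_n + h·k2.
s=0.000000, w=1.000000:
  k1 = f(0.000000, 1.000000) = 2.870000
  k2 = f(0.235000, 1.674450) = 1.066217
  w ← 1.000000 + 0.47·1.066217 = 1.501122
s=0.470000, w=1.501122:
  k1 = f(0.470000, 1.501122) = 1.616632
  k2 = f(0.705000, 1.881031) = 0.331723
  w ← 1.501122 + 0.47·0.331723 = 1.657032
w(0.94) ≈ 1.6570

1.6570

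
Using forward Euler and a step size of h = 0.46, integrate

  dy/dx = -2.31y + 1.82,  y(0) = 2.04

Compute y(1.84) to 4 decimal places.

Euler: y_{n+1} = y_n + h·f(x_n, y_n).
x=0.000000, y=2.040000: f=-2.892400 → y ← 2.040000 + 0.46·(-2.892400) = 0.709496
x=0.460000, y=0.709496: f=0.181064 → y ← 0.709496 + 0.46·0.181064 = 0.792786
x=0.920000, y=0.792786: f=-0.011335 → y ← 0.792786 + 0.46·(-0.011335) = 0.787572
x=1.380000, y=0.787572: f=0.000710 → y ← 0.787572 + 0.46·0.000710 = 0.787898
y(1.84) ≈ 0.7879

0.7879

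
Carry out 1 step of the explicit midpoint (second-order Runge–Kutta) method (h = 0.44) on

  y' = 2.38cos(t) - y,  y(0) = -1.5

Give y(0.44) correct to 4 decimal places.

-0.1936

Midpoint: k1 = f(t_n, y_n); k2 = f(t_n + h/2, y_n + (h/2)·k1); y_{n+1} = y_n + h·k2.
t=0.000000, y=-1.500000:
  k1 = f(0.000000, -1.500000) = 3.880000
  k2 = f(0.220000, -0.646400) = 2.969036
  y ← -1.500000 + 0.44·2.969036 = -0.193624
y(0.44) ≈ -0.1936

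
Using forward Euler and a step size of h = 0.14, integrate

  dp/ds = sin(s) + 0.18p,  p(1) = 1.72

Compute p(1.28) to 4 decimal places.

2.0558

Euler: p_{n+1} = p_n + h·f(s_n, p_n).
s=1.000000, p=1.720000: f=1.151071 → p ← 1.720000 + 0.14·1.151071 = 1.881150
s=1.140000, p=1.881150: f=1.247240 → p ← 1.881150 + 0.14·1.247240 = 2.055764
p(1.28) ≈ 2.0558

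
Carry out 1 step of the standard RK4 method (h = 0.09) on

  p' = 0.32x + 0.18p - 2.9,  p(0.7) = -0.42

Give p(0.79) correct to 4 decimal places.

-0.6684

RK4: k1 = f(x_n, p_n); k2 = f(x_n + h/2, p_n + (h/2)·k1); k3 = f(x_n + h/2, p_n + (h/2)·k2); k4 = f(x_n + h, p_n + h·k3); p_{n+1} = p_n + (h/6)·(k1 + 2k2 + 2k3 + k4).
x=0.700000, p=-0.420000:
  k1 = f(0.700000, -0.420000) = -2.751600
  k2 = f(0.745000, -0.543822) = -2.759488
  k3 = f(0.745000, -0.544177) = -2.759552
  k4 = f(0.790000, -0.668360) = -2.767505
  p ← -0.420000 + (0.09/6)·(k1 + 2k2 + 2k3 + k4) = -0.668358
p(0.79) ≈ -0.6684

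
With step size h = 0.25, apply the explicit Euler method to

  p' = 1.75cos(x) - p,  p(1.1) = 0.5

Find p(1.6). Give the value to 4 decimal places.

Euler: p_{n+1} = p_n + h·f(x_n, p_n).
x=1.100000, p=0.500000: f=0.293793 → p ← 0.500000 + 0.25·0.293793 = 0.573448
x=1.350000, p=0.573448: f=-0.190187 → p ← 0.573448 + 0.25·(-0.190187) = 0.525902
p(1.6) ≈ 0.5259

0.5259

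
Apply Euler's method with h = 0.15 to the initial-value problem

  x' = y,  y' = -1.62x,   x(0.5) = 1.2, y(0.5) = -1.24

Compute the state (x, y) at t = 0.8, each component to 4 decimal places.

Euler on (x,y): x_{n+1} = x_n + h·x', y_{n+1} = y_n + h·y'.
0.500000: (1.200000, -1.240000); f=(-1.240000, -1.944000) → (1.014000, -1.531600)
0.650000: (1.014000, -1.531600); f=(-1.531600, -1.642680) → (0.784260, -1.778002)
(x(0.8), y(0.8)) ≈ (0.7843, -1.7780)

0.7843, -1.7780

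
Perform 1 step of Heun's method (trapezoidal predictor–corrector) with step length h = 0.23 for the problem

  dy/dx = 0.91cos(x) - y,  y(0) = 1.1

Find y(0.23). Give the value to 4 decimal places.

Heun: k1 = f(x_n, y_n); k2 = f(x_n + h, y_n + h·k1); y_{n+1} = y_n + (h/2)·(k1 + k2).
x=0.000000, y=1.100000:
  k1 = f(0.000000, 1.100000) = -0.190000
  k2 = f(0.230000, 1.056300) = -0.170264
  y ← 1.100000 + (0.23/2)·(-0.190000 + (-0.170264)) = 1.058570
y(0.23) ≈ 1.0586

1.0586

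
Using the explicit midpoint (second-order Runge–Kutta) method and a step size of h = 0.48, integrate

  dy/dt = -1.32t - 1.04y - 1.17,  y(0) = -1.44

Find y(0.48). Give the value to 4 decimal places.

Midpoint: k1 = f(t_n, y_n); k2 = f(t_n + h/2, y_n + (h/2)·k1); y_{n+1} = y_n + h·k2.
t=0.000000, y=-1.440000:
  k1 = f(0.000000, -1.440000) = 0.327600
  k2 = f(0.240000, -1.361376) = -0.070969
  y ← -1.440000 + 0.48·(-0.070969) = -1.474065
y(0.48) ≈ -1.4741

-1.4741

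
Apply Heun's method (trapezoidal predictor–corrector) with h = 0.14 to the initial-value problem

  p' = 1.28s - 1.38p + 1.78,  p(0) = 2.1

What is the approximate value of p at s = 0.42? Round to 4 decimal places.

Heun: k1 = f(s_n, p_n); k2 = f(s_n + h, p_n + h·k1); p_{n+1} = p_n + (h/2)·(k1 + k2).
s=0.000000, p=2.100000:
  k1 = f(0.000000, 2.100000) = -1.118000
  k2 = f(0.140000, 1.943480) = -0.722802
  p ← 2.100000 + (0.14/2)·(-1.118000 + (-0.722802)) = 1.971144
s=0.140000, p=1.971144:
  k1 = f(0.140000, 1.971144) = -0.760978
  k2 = f(0.280000, 1.864607) = -0.434757
  p ← 1.971144 + (0.14/2)·(-0.760978 + (-0.434757)) = 1.887442
s=0.280000, p=1.887442:
  k1 = f(0.280000, 1.887442) = -0.466270
  k2 = f(0.420000, 1.822164) = -0.196987
  p ← 1.887442 + (0.14/2)·(-0.466270 + (-0.196987)) = 1.841014
p(0.42) ≈ 1.8410

1.8410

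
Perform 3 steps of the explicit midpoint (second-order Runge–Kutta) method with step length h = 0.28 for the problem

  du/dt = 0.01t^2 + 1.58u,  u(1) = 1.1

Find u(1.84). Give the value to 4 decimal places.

4.0495

Midpoint: k1 = f(t_n, u_n); k2 = f(t_n + h/2, u_n + (h/2)·k1); u_{n+1} = u_n + h·k2.
t=1.000000, u=1.100000:
  k1 = f(1.000000, 1.100000) = 1.748000
  k2 = f(1.140000, 1.344720) = 2.137654
  u ← 1.100000 + 0.28·2.137654 = 1.698543
t=1.280000, u=1.698543:
  k1 = f(1.280000, 1.698543) = 2.700082
  k2 = f(1.420000, 2.076554) = 3.301120
  u ← 1.698543 + 0.28·3.301120 = 2.622857
t=1.560000, u=2.622857:
  k1 = f(1.560000, 2.622857) = 4.168449
  k2 = f(1.700000, 3.206440) = 5.095075
  u ← 2.622857 + 0.28·5.095075 = 4.049477
u(1.84) ≈ 4.0495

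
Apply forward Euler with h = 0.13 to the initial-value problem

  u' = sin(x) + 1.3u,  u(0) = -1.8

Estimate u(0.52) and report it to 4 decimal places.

Euler: u_{n+1} = u_n + h·f(x_n, u_n).
x=0.000000, u=-1.800000: f=-2.340000 → u ← -1.800000 + 0.13·(-2.340000) = -2.104200
x=0.130000, u=-2.104200: f=-2.605826 → u ← -2.104200 + 0.13·(-2.605826) = -2.442957
x=0.260000, u=-2.442957: f=-2.918764 → u ← -2.442957 + 0.13·(-2.918764) = -2.822397
x=0.390000, u=-2.822397: f=-3.288927 → u ← -2.822397 + 0.13·(-3.288927) = -3.249957
u(0.52) ≈ -3.2500

-3.2500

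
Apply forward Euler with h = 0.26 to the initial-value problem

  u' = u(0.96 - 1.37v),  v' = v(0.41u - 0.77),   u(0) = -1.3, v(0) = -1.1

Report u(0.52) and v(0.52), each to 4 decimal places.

Euler on (u,v): u_{n+1} = u_n + h·u', v_{n+1} = v_n + h·v'.
0.000000: (-1.300000, -1.100000); f=(-3.207100, 1.433300) → (-2.133846, -0.727342)
0.260000: (-2.133846, -0.727342); f=(-4.174781, 1.196388) → (-3.219289, -0.416281)
(u(0.52), v(0.52)) ≈ (-3.2193, -0.4163)

-3.2193, -0.4163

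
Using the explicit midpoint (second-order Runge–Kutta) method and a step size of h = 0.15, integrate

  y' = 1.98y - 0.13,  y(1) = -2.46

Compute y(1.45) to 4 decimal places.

Midpoint: k1 = f(s_n, y_n); k2 = f(s_n + h/2, y_n + (h/2)·k1); y_{n+1} = y_n + h·k2.
s=1.000000, y=-2.460000:
  k1 = f(1.000000, -2.460000) = -5.000800
  k2 = f(1.075000, -2.835060) = -5.743419
  y ← -2.460000 + 0.15·(-5.743419) = -3.321513
s=1.150000, y=-3.321513:
  k1 = f(1.150000, -3.321513) = -6.706595
  k2 = f(1.225000, -3.824507) = -7.702525
  y ← -3.321513 + 0.15·(-7.702525) = -4.476892
s=1.300000, y=-4.476892:
  k1 = f(1.300000, -4.476892) = -8.994245
  k2 = f(1.375000, -5.151460) = -10.329891
  y ← -4.476892 + 0.15·(-10.329891) = -6.026375
y(1.45) ≈ -6.0264

-6.0264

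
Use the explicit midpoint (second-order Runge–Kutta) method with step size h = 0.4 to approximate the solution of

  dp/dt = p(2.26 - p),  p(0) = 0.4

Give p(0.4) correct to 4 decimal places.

0.7756

Midpoint: k1 = f(t_n, p_n); k2 = f(t_n + h/2, p_n + (h/2)·k1); p_{n+1} = p_n + h·k2.
t=0.000000, p=0.400000:
  k1 = f(0.000000, 0.400000) = 0.744000
  k2 = f(0.200000, 0.548800) = 0.939107
  p ← 0.400000 + 0.4·0.939107 = 0.775643
p(0.4) ≈ 0.7756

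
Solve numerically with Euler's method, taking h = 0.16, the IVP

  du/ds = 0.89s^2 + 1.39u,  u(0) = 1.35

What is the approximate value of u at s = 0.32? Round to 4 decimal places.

Euler: u_{n+1} = u_n + h·f(s_n, u_n).
s=0.000000, u=1.350000: f=1.876500 → u ← 1.350000 + 0.16·1.876500 = 1.650240
s=0.160000, u=1.650240: f=2.316618 → u ← 1.650240 + 0.16·2.316618 = 2.020899
u(0.32) ≈ 2.0209

2.0209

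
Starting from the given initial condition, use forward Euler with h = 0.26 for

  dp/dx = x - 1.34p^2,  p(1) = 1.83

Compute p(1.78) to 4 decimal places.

Euler: p_{n+1} = p_n + h·f(x_n, p_n).
x=1.000000, p=1.830000: f=-3.487526 → p ← 1.830000 + 0.26·(-3.487526) = 0.923243
x=1.260000, p=0.923243: f=0.117813 → p ← 0.923243 + 0.26·0.117813 = 0.953875
x=1.520000, p=0.953875: f=0.300765 → p ← 0.953875 + 0.26·0.300765 = 1.032074
p(1.78) ≈ 1.0321

1.0321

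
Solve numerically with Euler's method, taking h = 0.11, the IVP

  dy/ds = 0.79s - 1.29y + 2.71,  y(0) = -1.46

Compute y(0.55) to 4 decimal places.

Euler: y_{n+1} = y_n + h·f(s_n, y_n).
s=0.000000, y=-1.460000: f=4.593400 → y ← -1.460000 + 0.11·4.593400 = -0.954726
s=0.110000, y=-0.954726: f=4.028497 → y ← -0.954726 + 0.11·4.028497 = -0.511591
s=0.220000, y=-0.511591: f=3.543753 → y ← -0.511591 + 0.11·3.543753 = -0.121779
s=0.330000, y=-0.121779: f=3.127794 → y ← -0.121779 + 0.11·3.127794 = 0.222279
s=0.440000, y=0.222279: f=2.770860 → y ← 0.222279 + 0.11·2.770860 = 0.527073
y(0.55) ≈ 0.5271

0.5271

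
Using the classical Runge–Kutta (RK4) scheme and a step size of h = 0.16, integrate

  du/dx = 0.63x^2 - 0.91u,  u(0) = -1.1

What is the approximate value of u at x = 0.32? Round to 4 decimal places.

-0.8157

RK4: k1 = f(x_n, u_n); k2 = f(x_n + h/2, u_n + (h/2)·k1); k3 = f(x_n + h/2, u_n + (h/2)·k2); k4 = f(x_n + h, u_n + h·k3); u_{n+1} = u_n + (h/6)·(k1 + 2k2 + 2k3 + k4).
x=0.000000, u=-1.100000:
  k1 = f(0.000000, -1.100000) = 1.001000
  k2 = f(0.080000, -1.019920) = 0.932159
  k3 = f(0.080000, -1.025427) = 0.937171
  k4 = f(0.160000, -0.950053) = 0.880676
  u ← -1.100000 + (0.16/6)·(k1 + 2k2 + 2k3 + k4) = -0.950124
x=0.160000, u=-0.950124:
  k1 = f(0.160000, -0.950124) = 0.880741
  k2 = f(0.240000, -0.879665) = 0.836783
  k3 = f(0.240000, -0.883182) = 0.839983
  k4 = f(0.320000, -0.815727) = 0.806824
  u ← -0.950124 + (0.16/6)·(k1 + 2k2 + 2k3 + k4) = -0.815695
u(0.32) ≈ -0.8157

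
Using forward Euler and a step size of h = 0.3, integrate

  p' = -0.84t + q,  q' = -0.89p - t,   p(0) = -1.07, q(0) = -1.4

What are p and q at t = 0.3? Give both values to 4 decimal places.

-1.4900, -1.1143

Euler on (p,q): p_{n+1} = p_n + h·p', q_{n+1} = q_n + h·q'.
0.000000: (-1.070000, -1.400000); f=(-1.400000, 0.952300) → (-1.490000, -1.114310)
(p(0.3), q(0.3)) ≈ (-1.4900, -1.1143)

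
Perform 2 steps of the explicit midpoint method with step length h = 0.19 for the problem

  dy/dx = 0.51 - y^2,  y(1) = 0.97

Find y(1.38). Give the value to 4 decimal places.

Midpoint: k1 = f(x_n, y_n); k2 = f(x_n + h/2, y_n + (h/2)·k1); y_{n+1} = y_n + h·k2.
x=1.000000, y=0.970000:
  k1 = f(1.000000, 0.970000) = -0.430900
  k2 = f(1.095000, 0.929064) = -0.353161
  y ← 0.970000 + 0.19·(-0.353161) = 0.902899
x=1.190000, y=0.902899:
  k1 = f(1.190000, 0.902899) = -0.305227
  k2 = f(1.285000, 0.873903) = -0.253706
  y ← 0.902899 + 0.19·(-0.253706) = 0.854695
y(1.38) ≈ 0.8547

0.8547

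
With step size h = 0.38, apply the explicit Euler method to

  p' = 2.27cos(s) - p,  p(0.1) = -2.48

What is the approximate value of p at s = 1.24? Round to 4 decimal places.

Euler: p_{n+1} = p_n + h·f(s_n, p_n).
s=0.100000, p=-2.480000: f=4.738659 → p ← -2.480000 + 0.38·4.738659 = -0.679309
s=0.480000, p=-0.679309: f=2.692788 → p ← -0.679309 + 0.38·2.692788 = 0.343950
s=0.860000, p=0.343950: f=1.137083 → p ← 0.343950 + 0.38·1.137083 = 0.776042
p(1.24) ≈ 0.7760

0.7760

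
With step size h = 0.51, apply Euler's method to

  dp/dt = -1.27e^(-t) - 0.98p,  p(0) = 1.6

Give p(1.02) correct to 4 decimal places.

-0.3126

Euler: p_{n+1} = p_n + h·f(t_n, p_n).
t=0.000000, p=1.600000: f=-2.838000 → p ← 1.600000 + 0.51·(-2.838000) = 0.152620
t=0.510000, p=0.152620: f=-0.912197 → p ← 0.152620 + 0.51·(-0.912197) = -0.312600
p(1.02) ≈ -0.3126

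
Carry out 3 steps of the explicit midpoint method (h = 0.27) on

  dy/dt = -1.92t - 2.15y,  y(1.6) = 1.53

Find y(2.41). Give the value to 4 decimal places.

-1.2198

Midpoint: k1 = f(t_n, y_n); k2 = f(t_n + h/2, y_n + (h/2)·k1); y_{n+1} = y_n + h·k2.
t=1.600000, y=1.530000:
  k1 = f(1.600000, 1.530000) = -6.361500
  k2 = f(1.735000, 0.671198) = -4.774275
  y ← 1.530000 + 0.27·(-4.774275) = 0.240946
t=1.870000, y=0.240946:
  k1 = f(1.870000, 0.240946) = -4.108434
  k2 = f(2.005000, -0.313693) = -3.175161
  y ← 0.240946 + 0.27·(-3.175161) = -0.616348
t=2.140000, y=-0.616348:
  k1 = f(2.140000, -0.616348) = -2.783653
  k2 = f(2.275000, -0.992141) = -2.234898
  y ← -0.616348 + 0.27·(-2.234898) = -1.219770
y(2.41) ≈ -1.2198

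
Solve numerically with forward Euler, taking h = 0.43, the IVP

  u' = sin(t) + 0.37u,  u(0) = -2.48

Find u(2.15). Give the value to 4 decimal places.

-3.5676

Euler: u_{n+1} = u_n + h·f(t_n, u_n).
t=0.000000, u=-2.480000: f=-0.917600 → u ← -2.480000 + 0.43·(-0.917600) = -2.874568
t=0.430000, u=-2.874568: f=-0.646719 → u ← -2.874568 + 0.43·(-0.646719) = -3.152657
t=0.860000, u=-3.152657: f=-0.408641 → u ← -3.152657 + 0.43·(-0.408641) = -3.328373
t=1.290000, u=-3.328373: f=-0.270663 → u ← -3.328373 + 0.43·(-0.270663) = -3.444758
t=1.720000, u=-3.444758: f=-0.285671 → u ← -3.444758 + 0.43·(-0.285671) = -3.567596
u(2.15) ≈ -3.5676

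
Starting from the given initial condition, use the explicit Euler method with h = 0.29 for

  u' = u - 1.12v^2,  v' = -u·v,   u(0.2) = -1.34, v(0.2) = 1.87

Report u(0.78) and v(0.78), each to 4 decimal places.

Euler on (u,v): u_{n+1} = u_n + h·u', v_{n+1} = v_n + h·v'.
0.200000: (-1.340000, 1.870000); f=(-5.256528, 2.505800) → (-2.864393, 2.596682)
0.490000: (-2.864393, 2.596682); f=(-10.416281, 7.437918) → (-5.885115, 4.753678)
(u(0.78), v(0.78)) ≈ (-5.8851, 4.7537)

-5.8851, 4.7537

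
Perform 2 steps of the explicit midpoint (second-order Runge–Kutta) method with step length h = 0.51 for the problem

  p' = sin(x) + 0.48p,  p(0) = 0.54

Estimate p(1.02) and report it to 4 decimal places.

Midpoint: k1 = f(x_n, p_n); k2 = f(x_n + h/2, p_n + (h/2)·k1); p_{n+1} = p_n + h·k2.
x=0.000000, p=0.540000:
  k1 = f(0.000000, 0.540000) = 0.259200
  k2 = f(0.255000, 0.606096) = 0.543171
  p ← 0.540000 + 0.51·0.543171 = 0.817017
x=0.510000, p=0.817017:
  k1 = f(0.510000, 0.817017) = 0.880346
  k2 = f(0.765000, 1.041506) = 1.192460
  p ← 0.817017 + 0.51·1.192460 = 1.425172
p(1.02) ≈ 1.4252

1.4252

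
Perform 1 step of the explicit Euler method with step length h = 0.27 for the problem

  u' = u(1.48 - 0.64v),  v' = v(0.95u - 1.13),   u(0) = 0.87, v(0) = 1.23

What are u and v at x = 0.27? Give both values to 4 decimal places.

Euler on (u,v): u_{n+1} = u_n + h·u', v_{n+1} = v_n + h·v'.
0.000000: (0.870000, 1.230000); f=(0.602736, -0.373305) → (1.032739, 1.129208)
(u(0.27), v(0.27)) ≈ (1.0327, 1.1292)

1.0327, 1.1292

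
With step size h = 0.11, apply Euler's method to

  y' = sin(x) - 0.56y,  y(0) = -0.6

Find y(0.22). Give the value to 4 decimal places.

-0.5163

Euler: y_{n+1} = y_n + h·f(x_n, y_n).
x=0.000000, y=-0.600000: f=0.336000 → y ← -0.600000 + 0.11·0.336000 = -0.563040
x=0.110000, y=-0.563040: f=0.425081 → y ← -0.563040 + 0.11·0.425081 = -0.516281
y(0.22) ≈ -0.5163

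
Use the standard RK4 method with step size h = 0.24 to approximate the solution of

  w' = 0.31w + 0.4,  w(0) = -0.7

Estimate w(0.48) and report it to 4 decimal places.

-0.6053

RK4: k1 = f(t_n, w_n); k2 = f(t_n + h/2, w_n + (h/2)·k1); k3 = f(t_n + h/2, w_n + (h/2)·k2); k4 = f(t_n + h, w_n + h·k3); w_{n+1} = w_n + (h/6)·(k1 + 2k2 + 2k3 + k4).
t=0.000000, w=-0.700000:
  k1 = f(0.000000, -0.700000) = 0.183000
  k2 = f(0.120000, -0.678040) = 0.189808
  k3 = f(0.120000, -0.677223) = 0.190061
  k4 = f(0.240000, -0.654385) = 0.197141
  w ← -0.700000 + (0.24/6)·(k1 + 2k2 + 2k3 + k4) = -0.654405
t=0.240000, w=-0.654405:
  k1 = f(0.240000, -0.654405) = 0.197134
  k2 = f(0.360000, -0.630749) = 0.204468
  k3 = f(0.360000, -0.629869) = 0.204741
  k4 = f(0.480000, -0.605267) = 0.212367
  w ← -0.654405 + (0.24/6)·(k1 + 2k2 + 2k3 + k4) = -0.605288
w(0.48) ≈ -0.6053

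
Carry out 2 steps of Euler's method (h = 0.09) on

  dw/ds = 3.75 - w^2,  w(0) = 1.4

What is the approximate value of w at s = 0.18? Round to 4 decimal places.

1.6793

Euler: w_{n+1} = w_n + h·f(s_n, w_n).
s=0.000000, w=1.400000: f=1.790000 → w ← 1.400000 + 0.09·1.790000 = 1.561100
s=0.090000, w=1.561100: f=1.312967 → w ← 1.561100 + 0.09·1.312967 = 1.679267
w(0.18) ≈ 1.6793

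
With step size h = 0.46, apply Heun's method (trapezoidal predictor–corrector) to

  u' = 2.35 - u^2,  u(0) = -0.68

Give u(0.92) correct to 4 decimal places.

Heun: k1 = f(t_n, u_n); k2 = f(t_n + h, u_n + h·k1); u_{n+1} = u_n + (h/2)·(k1 + k2).
t=0.000000, u=-0.680000:
  k1 = f(0.000000, -0.680000) = 1.887600
  k2 = f(0.460000, 0.188296) = 2.314545
  u ← -0.680000 + (0.46/2)·(1.887600 + 2.314545) = 0.286493
t=0.460000, u=0.286493:
  k1 = f(0.460000, 0.286493) = 2.267922
  k2 = f(0.920000, 1.329737) = 0.581799
  u ← 0.286493 + (0.46/2)·(2.267922 + 0.581799) = 0.941929
u(0.92) ≈ 0.9419

0.9419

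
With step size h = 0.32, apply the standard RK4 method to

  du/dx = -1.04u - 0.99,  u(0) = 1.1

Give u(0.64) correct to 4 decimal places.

RK4: k1 = f(x_n, u_n); k2 = f(x_n + h/2, u_n + (h/2)·k1); k3 = f(x_n + h/2, u_n + (h/2)·k2); k4 = f(x_n + h, u_n + h·k3); u_{n+1} = u_n + (h/6)·(k1 + 2k2 + 2k3 + k4).
x=0.000000, u=1.100000:
  k1 = f(0.000000, 1.100000) = -2.134000
  k2 = f(0.160000, 0.758560) = -1.778902
  k3 = f(0.160000, 0.815376) = -1.837991
  k4 = f(0.320000, 0.511843) = -1.522317
  u ← 1.100000 + (0.32/6)·(k1 + 2k2 + 2k3 + k4) = 0.519195
x=0.320000, u=0.519195:
  k1 = f(0.320000, 0.519195) = -1.529962
  k2 = f(0.480000, 0.274401) = -1.275377
  k3 = f(0.480000, 0.315134) = -1.317740
  k4 = f(0.640000, 0.097518) = -1.091419
  u ← 0.519195 + (0.32/6)·(k1 + 2k2 + 2k3 + k4) = 0.102788
u(0.64) ≈ 0.1028

0.1028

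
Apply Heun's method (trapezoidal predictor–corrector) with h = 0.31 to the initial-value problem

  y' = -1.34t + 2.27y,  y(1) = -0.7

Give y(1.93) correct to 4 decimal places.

-10.1193

Heun: k1 = f(t_n, y_n); k2 = f(t_n + h, y_n + h·k1); y_{n+1} = y_n + (h/2)·(k1 + k2).
t=1.000000, y=-0.700000:
  k1 = f(1.000000, -0.700000) = -2.929000
  k2 = f(1.310000, -1.607990) = -5.405537
  y ← -0.700000 + (0.31/2)·(-2.929000 + (-5.405537)) = -1.991853
t=1.310000, y=-1.991853:
  k1 = f(1.310000, -1.991853) = -6.276907
  k2 = f(1.620000, -3.937694) = -11.109366
  y ← -1.991853 + (0.31/2)·(-6.276907 + (-11.109366)) = -4.686726
t=1.620000, y=-4.686726:
  k1 = f(1.620000, -4.686726) = -12.809667
  k2 = f(1.930000, -8.657722) = -22.239230
  y ← -4.686726 + (0.31/2)·(-12.809667 + (-22.239230)) = -10.119305
y(1.93) ≈ -10.1193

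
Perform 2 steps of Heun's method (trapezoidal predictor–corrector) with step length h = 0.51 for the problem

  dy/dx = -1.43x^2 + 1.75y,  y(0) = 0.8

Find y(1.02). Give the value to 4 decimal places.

Heun: k1 = f(x_n, y_n); k2 = f(x_n + h, y_n + h·k1); y_{n+1} = y_n + (h/2)·(k1 + k2).
x=0.000000, y=0.800000:
  k1 = f(0.000000, 0.800000) = 1.400000
  k2 = f(0.510000, 1.514000) = 2.277557
  y ← 0.800000 + (0.51/2)·(1.400000 + 2.277557) = 1.737777
x=0.510000, y=1.737777:
  k1 = f(0.510000, 1.737777) = 2.669167
  k2 = f(1.020000, 3.099052) = 3.935569
  y ← 1.737777 + (0.51/2)·(2.669167 + 3.935569) = 3.421985
y(1.02) ≈ 3.4220

3.4220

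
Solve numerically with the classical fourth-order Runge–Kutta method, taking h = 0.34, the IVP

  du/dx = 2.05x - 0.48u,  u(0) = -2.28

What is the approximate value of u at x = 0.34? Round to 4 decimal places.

-1.8244

RK4: k1 = f(x_n, u_n); k2 = f(x_n + h/2, u_n + (h/2)·k1); k3 = f(x_n + h/2, u_n + (h/2)·k2); k4 = f(x_n + h, u_n + h·k3); u_{n+1} = u_n + (h/6)·(k1 + 2k2 + 2k3 + k4).
x=0.000000, u=-2.280000:
  k1 = f(0.000000, -2.280000) = 1.094400
  k2 = f(0.170000, -2.093952) = 1.353597
  k3 = f(0.170000, -2.049889) = 1.332446
  k4 = f(0.340000, -1.826968) = 1.573945
  u ← -2.280000 + (0.34/6)·(k1 + 2k2 + 2k3 + k4) = -1.824376
u(0.34) ≈ -1.8244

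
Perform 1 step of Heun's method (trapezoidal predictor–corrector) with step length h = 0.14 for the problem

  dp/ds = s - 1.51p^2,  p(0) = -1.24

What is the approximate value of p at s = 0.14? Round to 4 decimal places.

-1.6516

Heun: k1 = f(s_n, p_n); k2 = f(s_n + h, p_n + h·k1); p_{n+1} = p_n + (h/2)·(k1 + k2).
s=0.000000, p=-1.240000:
  k1 = f(0.000000, -1.240000) = -2.321776
  k2 = f(0.140000, -1.565049) = -3.558560
  p ← -1.240000 + (0.14/2)·(-2.321776 + (-3.558560)) = -1.651623
p(0.14) ≈ -1.6516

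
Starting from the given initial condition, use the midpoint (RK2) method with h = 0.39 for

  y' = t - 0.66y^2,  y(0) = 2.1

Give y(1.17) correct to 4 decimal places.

Midpoint: k1 = f(t_n, y_n); k2 = f(t_n + h/2, y_n + (h/2)·k1); y_{n+1} = y_n + h·k2.
t=0.000000, y=2.100000:
  k1 = f(0.000000, 2.100000) = -2.910600
  k2 = f(0.195000, 1.532433) = -1.354912
  y ← 2.100000 + 0.39·(-1.354912) = 1.571584
t=0.390000, y=1.571584:
  k1 = f(0.390000, 1.571584) = -1.240119
  k2 = f(0.585000, 1.329761) = -0.582055
  y ← 1.571584 + 0.39·(-0.582055) = 1.344583
t=0.780000, y=1.344583:
  k1 = f(0.780000, 1.344583) = -0.413216
  k2 = f(0.975000, 1.264006) = -0.079489
  y ← 1.344583 + 0.39·(-0.079489) = 1.313582
y(1.17) ≈ 1.3136

1.3136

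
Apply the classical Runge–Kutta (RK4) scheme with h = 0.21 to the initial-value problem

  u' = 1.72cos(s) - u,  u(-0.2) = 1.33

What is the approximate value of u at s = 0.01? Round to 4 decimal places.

1.4019

RK4: k1 = f(s_n, u_n); k2 = f(s_n + h/2, u_n + (h/2)·k1); k3 = f(s_n + h/2, u_n + (h/2)·k2); k4 = f(s_n + h, u_n + h·k3); u_{n+1} = u_n + (h/6)·(k1 + 2k2 + 2k3 + k4).
s=-0.200000, u=1.330000:
  k1 = f(-0.200000, 1.330000) = 0.355715
  k2 = f(-0.095000, 1.367350) = 0.344894
  k3 = f(-0.095000, 1.366214) = 0.346030
  k4 = f(0.010000, 1.402666) = 0.317248
  u ← 1.330000 + (0.21/6)·(k1 + 2k2 + 2k3 + k4) = 1.401918
u(0.01) ≈ 1.4019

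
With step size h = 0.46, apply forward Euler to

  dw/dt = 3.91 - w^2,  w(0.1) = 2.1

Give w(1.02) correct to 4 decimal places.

Euler: w_{n+1} = w_n + h·f(t_n, w_n).
t=0.100000, w=2.100000: f=-0.500000 → w ← 2.100000 + 0.46·(-0.500000) = 1.870000
t=0.560000, w=1.870000: f=0.413100 → w ← 1.870000 + 0.46·0.413100 = 2.060026
w(1.02) ≈ 2.0600

2.0600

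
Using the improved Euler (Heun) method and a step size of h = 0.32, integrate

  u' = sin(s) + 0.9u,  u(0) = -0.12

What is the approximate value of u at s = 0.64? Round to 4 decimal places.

0.0152

Heun: k1 = f(s_n, u_n); k2 = f(s_n + h, u_n + h·k1); u_{n+1} = u_n + (h/2)·(k1 + k2).
s=0.000000, u=-0.120000:
  k1 = f(0.000000, -0.120000) = -0.108000
  k2 = f(0.320000, -0.154560) = 0.175463
  u ← -0.120000 + (0.32/2)·(-0.108000 + 0.175463) = -0.109206
s=0.320000, u=-0.109206:
  k1 = f(0.320000, -0.109206) = 0.216281
  k2 = f(0.640000, -0.039996) = 0.561199
  u ← -0.109206 + (0.32/2)·(0.216281 + 0.561199) = 0.015191
u(0.64) ≈ 0.0152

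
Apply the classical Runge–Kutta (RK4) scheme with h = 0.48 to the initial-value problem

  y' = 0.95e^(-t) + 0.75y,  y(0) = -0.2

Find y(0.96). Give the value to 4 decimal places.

0.4967

RK4: k1 = f(t_n, y_n); k2 = f(t_n + h/2, y_n + (h/2)·k1); k3 = f(t_n + h/2, y_n + (h/2)·k2); k4 = f(t_n + h, y_n + h·k3); y_{n+1} = y_n + (h/6)·(k1 + 2k2 + 2k3 + k4).
t=0.000000, y=-0.200000:
  k1 = f(0.000000, -0.200000) = 0.800000
  k2 = f(0.240000, -0.008000) = 0.741296
  k3 = f(0.240000, -0.022089) = 0.730730
  k4 = f(0.480000, 0.150750) = 0.700907
  y ← -0.200000 + (0.48/6)·(k1 + 2k2 + 2k3 + k4) = 0.155597
t=0.480000, y=0.155597:
  k1 = f(0.480000, 0.155597) = 0.704542
  k2 = f(0.720000, 0.324687) = 0.705930
  k3 = f(0.720000, 0.325020) = 0.706180
  k4 = f(0.960000, 0.494563) = 0.734670
  y ← 0.155597 + (0.48/6)·(k1 + 2k2 + 2k3 + k4) = 0.496671
y(0.96) ≈ 0.4967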